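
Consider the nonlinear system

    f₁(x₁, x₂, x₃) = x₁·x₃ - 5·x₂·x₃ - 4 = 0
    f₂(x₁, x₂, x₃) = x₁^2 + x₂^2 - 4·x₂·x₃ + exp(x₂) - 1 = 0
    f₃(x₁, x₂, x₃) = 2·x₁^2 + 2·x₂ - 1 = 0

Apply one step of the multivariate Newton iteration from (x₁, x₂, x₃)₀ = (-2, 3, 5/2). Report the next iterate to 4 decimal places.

At (-2, 3, 5/2): F = (-46.5000, 2.085537, 13.0000).
Jacobian J = [[x₃, -5·x₃, x₁ - 5·x₂], [2·x₁, 2·x₂ - 4·x₃ + exp(x₂), -4·x₂], [4·x₁, 2, 0]].
At the point, J = [[2.5000, -12.5000, -17.0000], [-4.0000, 16.085537, -12.0000], [-8.0000, 2.0000, 0.0000]] (det J = -3191.633022).
Solving J·Δ = −F gives Δ = (1.3529, -1.0884, -1.7361).
Then the next iterate is (x₁, x₂, x₃)₁ = (-0.6471, 1.9116, 0.7639).

(-0.6471, 1.9116, 0.7639)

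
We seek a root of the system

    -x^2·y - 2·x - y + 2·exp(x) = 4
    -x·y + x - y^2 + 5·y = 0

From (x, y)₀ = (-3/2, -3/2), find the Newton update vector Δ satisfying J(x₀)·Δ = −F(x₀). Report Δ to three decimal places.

(-0.057, 1.436)

At (-3/2, -3/2): F = (4.32126, -13.500).
Jacobian J = [[-2·x·y + 2·exp(x) - 2, -x^2 - 1], [-y + 1, -x - 2·y + 5]].
At the point, J = [[-6.05374, -3.250], [2.500, 9.500]] (det J = -49.38553).
Solving J·Δ = −F gives Δ = (-0.057, 1.436).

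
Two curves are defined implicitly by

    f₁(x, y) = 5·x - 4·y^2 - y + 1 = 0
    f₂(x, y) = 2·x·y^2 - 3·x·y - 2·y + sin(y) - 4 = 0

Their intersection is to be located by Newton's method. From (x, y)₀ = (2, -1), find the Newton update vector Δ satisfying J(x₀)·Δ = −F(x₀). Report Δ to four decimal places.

(-1.5475, -0.0375)

At (2, -1): F = (8.0000, 7.158529).
Jacobian J = [[5, -8·y - 1], [2·y^2 - 3·y, 4·x·y - 3·x + cos(y) - 2]].
At the point, J = [[5.0000, 7.0000], [5.0000, -15.459698]] (det J = -112.298488).
Solving J·Δ = −F gives Δ = (-1.5475, -0.0375).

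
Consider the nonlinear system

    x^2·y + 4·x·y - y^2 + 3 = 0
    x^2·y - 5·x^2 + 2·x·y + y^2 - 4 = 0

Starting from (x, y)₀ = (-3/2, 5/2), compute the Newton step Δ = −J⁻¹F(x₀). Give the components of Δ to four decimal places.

(1.2401, -1.0885)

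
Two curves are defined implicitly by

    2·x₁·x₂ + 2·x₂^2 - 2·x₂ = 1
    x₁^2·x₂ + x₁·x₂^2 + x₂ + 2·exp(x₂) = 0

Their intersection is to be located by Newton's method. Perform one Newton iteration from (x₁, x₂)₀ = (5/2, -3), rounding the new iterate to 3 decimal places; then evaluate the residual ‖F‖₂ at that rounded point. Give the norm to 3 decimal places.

At (5/2, -3): F = (8.000, 0.84957).
Jacobian J = [[2·x₂, 2·x₁ + 4·x₂ - 2], [2·x₁·x₂ + x₂^2, x₁^2 + 2·x₁·x₂ + 2·exp(x₂) + 1]].
At the point, J = [[-6.000, -9.000], [-6.000, -7.65043]] (det J = -8.09744).
Solving J·Δ = −F gives Δ = (-6.614, 5.298).
Then the next iterate is (x₁, x₂)₁ = (-4.114, 2.298).
Re-evaluating at (-4.114, 2.298): F = (-13.94234, 39.37492), so ‖F‖₂ = 41.770.

41.770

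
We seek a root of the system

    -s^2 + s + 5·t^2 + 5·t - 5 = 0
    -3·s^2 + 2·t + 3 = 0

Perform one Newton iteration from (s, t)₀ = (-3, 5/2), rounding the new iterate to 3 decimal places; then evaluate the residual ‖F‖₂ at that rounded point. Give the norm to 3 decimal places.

6.870

At (-3, 5/2): F = (26.750, -19.000).
Jacobian J = [[-2·s + 1, 10·t + 5], [-6·s, 2]].
At the point, J = [[7.000, 30.000], [18.000, 2.000]] (det J = -526.000).
Solving J·Δ = −F gives Δ = (1.185, -1.168).
Then the next iterate is (s, t)₁ = (-1.815, 1.332).
Re-evaluating at (-1.815, 1.332): F = (5.42190, -4.21867), so ‖F‖₂ = 6.870.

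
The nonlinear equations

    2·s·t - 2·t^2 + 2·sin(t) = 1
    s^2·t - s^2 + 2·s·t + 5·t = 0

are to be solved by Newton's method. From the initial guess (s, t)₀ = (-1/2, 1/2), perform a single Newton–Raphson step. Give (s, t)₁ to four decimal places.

(-0.1582, -0.0618)

At (-1/2, 1/2): F = (-1.041149, 1.8750).
Jacobian J = [[2·t, 2·s - 4·t + 2·cos(t)], [2·s·t - 2·s + 2·t, s^2 + 2·s + 5]].
At the point, J = [[1.0000, -1.244835], [1.5000, 4.2500]] (det J = 6.117252).
Solving J·Δ = −F gives Δ = (0.3418, -0.5618).
Then the next iterate is (s, t)₁ = (-0.1582, -0.0618).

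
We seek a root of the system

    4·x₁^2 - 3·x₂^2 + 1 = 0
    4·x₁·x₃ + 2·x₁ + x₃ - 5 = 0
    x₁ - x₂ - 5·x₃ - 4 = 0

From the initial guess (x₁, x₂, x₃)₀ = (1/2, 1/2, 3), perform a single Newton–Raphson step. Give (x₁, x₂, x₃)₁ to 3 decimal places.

At (1/2, 1/2, 3): F = (1.250, 5.000, -19.000).
Jacobian J = [[8·x₁, -6·x₂, 0], [4·x₃ + 2, 0, 4·x₁ + 1], [1, -1, -5]].
At the point, J = [[4.000, -3.000, 0.000], [14.000, 0.000, 3.000], [1.000, -1.000, -5.000]] (det J = -207.000).
Solving J·Δ = −F gives Δ = (0.482, 1.059, -3.915).
Then the next iterate is (x₁, x₂, x₃)₁ = (0.982, 1.559, -0.915).

(0.982, 1.559, -0.915)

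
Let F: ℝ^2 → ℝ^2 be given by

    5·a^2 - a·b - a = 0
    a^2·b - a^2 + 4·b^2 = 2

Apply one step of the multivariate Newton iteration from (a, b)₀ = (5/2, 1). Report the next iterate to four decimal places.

(1.3434, 0.8596)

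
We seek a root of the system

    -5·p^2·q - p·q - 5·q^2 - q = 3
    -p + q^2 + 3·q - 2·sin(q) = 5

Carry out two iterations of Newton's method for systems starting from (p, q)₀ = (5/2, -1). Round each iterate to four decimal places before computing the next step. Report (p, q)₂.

(-3.5125, -4.8121)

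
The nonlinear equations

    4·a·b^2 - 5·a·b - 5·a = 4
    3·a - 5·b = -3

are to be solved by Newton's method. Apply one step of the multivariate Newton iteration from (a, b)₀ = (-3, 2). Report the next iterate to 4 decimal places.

(2.2447, 1.9468)

At (-3, 2): F = (-7.0000, -16.0000).
Jacobian J = [[4·b^2 - 5·b - 5, 8·a·b - 5·a], [3, -5]].
At the point, J = [[1.0000, -33.0000], [3.0000, -5.0000]] (det J = 94.0000).
Solving J·Δ = −F gives Δ = (5.2447, -0.0532).
Then the next iterate is (a, b)₁ = (2.2447, 1.9468).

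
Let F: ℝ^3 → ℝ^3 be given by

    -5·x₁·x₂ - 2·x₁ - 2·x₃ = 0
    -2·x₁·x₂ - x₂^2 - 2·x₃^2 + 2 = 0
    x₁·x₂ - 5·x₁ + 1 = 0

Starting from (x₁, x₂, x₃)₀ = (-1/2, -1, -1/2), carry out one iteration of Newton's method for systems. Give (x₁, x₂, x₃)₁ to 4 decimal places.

(0.2049, -1.4590, -0.2664)

At (-1/2, -1, -1/2): F = (-0.5000, -0.5000, 4.0000).
Jacobian J = [[-5·x₂ - 2, -5·x₁, -2], [-2·x₂, -2·x₁ - 2·x₂, -4·x₃], [x₂ - 5, x₁, 0]].
At the point, J = [[3.0000, 2.5000, -2.0000], [2.0000, 3.0000, 2.0000], [-6.0000, -0.5000, 0.0000]] (det J = -61.0000).
Solving J·Δ = −F gives Δ = (0.7049, -0.4590, 0.2336).
Then the next iterate is (x₁, x₂, x₃)₁ = (0.2049, -1.4590, -0.2664).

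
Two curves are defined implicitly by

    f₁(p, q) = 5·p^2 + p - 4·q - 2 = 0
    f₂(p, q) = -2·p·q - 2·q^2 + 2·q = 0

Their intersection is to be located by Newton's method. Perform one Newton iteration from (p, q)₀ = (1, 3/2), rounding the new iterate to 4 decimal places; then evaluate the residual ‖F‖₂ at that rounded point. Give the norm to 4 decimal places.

At (1, 3/2): F = (-2.0000, -4.5000).
Jacobian J = [[10·p + 1, -4], [-2·q, -2·p - 4·q + 2]].
At the point, J = [[11.0000, -4.0000], [-3.0000, -6.0000]] (det J = -78.0000).
Solving J·Δ = −F gives Δ = (-0.0769, -0.7115).
Then the next iterate is (p, q)₁ = (0.9231, 0.7885).
Re-evaluating at (0.9231, 0.7885): F = (0.029668, -1.122193), so ‖F‖₂ = 1.1226.

1.1226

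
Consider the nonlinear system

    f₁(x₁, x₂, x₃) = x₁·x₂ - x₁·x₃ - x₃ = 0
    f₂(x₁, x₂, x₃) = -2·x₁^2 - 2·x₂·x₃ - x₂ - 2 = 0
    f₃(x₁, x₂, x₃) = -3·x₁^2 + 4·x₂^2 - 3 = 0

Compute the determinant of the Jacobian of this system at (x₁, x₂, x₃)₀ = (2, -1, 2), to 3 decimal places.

-108.000

J = [[x₂ - x₃, x₁, -x₁ - 1], [-4·x₁, -2·x₃ - 1, -2·x₂], [-6·x₁, 8·x₂, 0]].
At the point, J = [[-3.000, 2.000, -3.000], [-8.000, -5.000, 2.000], [-12.000, -8.000, 0.000]].
det J = -108.000.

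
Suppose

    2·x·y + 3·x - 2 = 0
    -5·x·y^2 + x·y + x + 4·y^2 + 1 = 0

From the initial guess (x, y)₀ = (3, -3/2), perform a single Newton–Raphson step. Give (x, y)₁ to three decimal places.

(1.872, -1.167)

At (3, -3/2): F = (-2.000, -25.250).
Jacobian J = [[2·y + 3, 2·x], [-5·y^2 + y + 1, -10·x·y + x + 8·y]].
At the point, J = [[0.000, 6.000], [-11.750, 36.000]] (det J = 70.500).
Solving J·Δ = −F gives Δ = (-1.128, 0.333).
Then the next iterate is (x, y)₁ = (1.872, -1.167).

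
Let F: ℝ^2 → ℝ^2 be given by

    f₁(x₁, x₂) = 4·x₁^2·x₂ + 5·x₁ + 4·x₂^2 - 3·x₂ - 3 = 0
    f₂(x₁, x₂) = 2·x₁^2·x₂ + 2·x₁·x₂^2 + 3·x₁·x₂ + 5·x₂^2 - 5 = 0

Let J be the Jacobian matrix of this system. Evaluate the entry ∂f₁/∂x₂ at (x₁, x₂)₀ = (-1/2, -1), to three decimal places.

∂f₁/∂x₂ = 4·x₁^2 + 8·x₂ - 3.
At (-1/2, -1) this is -10.000.

-10.000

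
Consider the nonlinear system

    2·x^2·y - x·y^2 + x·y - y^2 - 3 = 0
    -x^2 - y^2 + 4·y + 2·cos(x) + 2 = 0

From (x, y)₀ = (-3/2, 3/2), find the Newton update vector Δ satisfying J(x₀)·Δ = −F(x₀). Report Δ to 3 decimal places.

(-0.427, -1.509)

At (-3/2, 3/2): F = (2.625, 3.64147).
Jacobian J = [[4·x·y - y^2 + y, 2·x^2 - 2·x·y + x - 2·y], [-2·x - 2·sin(x), -2·y + 4]].
At the point, J = [[-9.750, 4.500], [4.99499, 1.000]] (det J = -32.22745).
Solving J·Δ = −F gives Δ = (-0.427, -1.509).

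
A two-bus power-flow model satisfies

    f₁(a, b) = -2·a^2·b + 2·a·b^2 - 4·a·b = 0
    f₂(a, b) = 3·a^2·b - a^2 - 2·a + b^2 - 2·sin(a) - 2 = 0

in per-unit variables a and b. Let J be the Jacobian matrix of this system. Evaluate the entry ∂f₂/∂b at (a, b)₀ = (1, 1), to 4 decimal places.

5.0000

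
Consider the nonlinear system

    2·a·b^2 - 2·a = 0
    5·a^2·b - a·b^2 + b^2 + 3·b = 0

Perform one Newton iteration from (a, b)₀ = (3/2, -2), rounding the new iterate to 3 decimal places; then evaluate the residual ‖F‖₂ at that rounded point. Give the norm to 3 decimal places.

At (3/2, -2): F = (9.000, -30.500).
Jacobian J = [[2·b^2 - 2, 4·a·b], [10·a·b - b^2, 5·a^2 - 2·a·b + 2·b + 3]].
At the point, J = [[6.000, -12.000], [-34.000, 16.250]] (det J = -310.500).
Solving J·Δ = −F gives Δ = (-0.708, 0.396).
Then the next iterate is (a, b)₁ = (0.792, -1.604).
Re-evaluating at (0.792, -1.604): F = (2.49134, -9.30751), so ‖F‖₂ = 9.635.

9.635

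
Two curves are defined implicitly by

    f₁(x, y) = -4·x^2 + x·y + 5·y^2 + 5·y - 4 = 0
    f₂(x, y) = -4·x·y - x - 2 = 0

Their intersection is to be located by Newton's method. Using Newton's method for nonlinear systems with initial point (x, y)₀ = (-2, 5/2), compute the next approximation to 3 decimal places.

(-1.101, 1.236)

At (-2, 5/2): F = (18.750, 20.000).
Jacobian J = [[-8·x + y, x + 10·y + 5], [-4·y - 1, -4·x]].
At the point, J = [[18.500, 28.000], [-11.000, 8.000]] (det J = 456.000).
Solving J·Δ = −F gives Δ = (0.899, -1.264).
Then the next iterate is (x, y)₁ = (-1.101, 1.236).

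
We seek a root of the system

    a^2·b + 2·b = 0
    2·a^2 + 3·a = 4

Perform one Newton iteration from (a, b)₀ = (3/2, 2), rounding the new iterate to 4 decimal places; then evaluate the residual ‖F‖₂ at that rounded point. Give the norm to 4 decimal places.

At (3/2, 2): F = (8.5000, 5.0000).
Jacobian J = [[2·a·b, a^2 + 2], [4·a + 3, 0]].
At the point, J = [[6.0000, 4.2500], [9.0000, 0.0000]] (det J = -38.2500).
Solving J·Δ = −F gives Δ = (-0.5556, -1.2157).
Then the next iterate is (a, b)₁ = (0.9444, 0.7843).
Re-evaluating at (0.9444, 0.7843): F = (2.268110, 0.616983), so ‖F‖₂ = 2.3505.

2.3505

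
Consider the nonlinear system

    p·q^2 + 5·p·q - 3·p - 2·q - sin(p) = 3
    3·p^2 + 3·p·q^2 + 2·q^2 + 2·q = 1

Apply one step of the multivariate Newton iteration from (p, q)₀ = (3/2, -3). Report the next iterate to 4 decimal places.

(0.1368, -2.7520)

At (3/2, -3): F = (-11.497495, 58.2500).
Jacobian J = [[q^2 + 5·q - cos(p) - 3, 2·p·q + 5·p - 2], [6·p + 3·q^2, 6·p·q + 4·q + 2]].
At the point, J = [[-9.070737, -3.5000], [36.0000, -37.0000]] (det J = 461.617276).
Solving J·Δ = −F gives Δ = (-1.3632, 0.2480).
Then the next iterate is (p, q)₁ = (0.1368, -2.7520).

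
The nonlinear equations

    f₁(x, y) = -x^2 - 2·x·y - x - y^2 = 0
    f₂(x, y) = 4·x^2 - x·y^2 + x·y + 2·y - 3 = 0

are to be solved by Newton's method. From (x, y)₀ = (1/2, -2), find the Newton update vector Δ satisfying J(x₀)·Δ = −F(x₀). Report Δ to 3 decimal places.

At (1/2, -2): F = (-2.750, -9.000).
Jacobian J = [[-2·x - 2·y - 1, -2·x - 2·y], [8·x - y^2 + y, -2·x·y + x + 2]].
At the point, J = [[2.000, 3.000], [-2.000, 4.500]] (det J = 15.000).
Solving J·Δ = −F gives Δ = (-0.975, 1.567).

(-0.975, 1.567)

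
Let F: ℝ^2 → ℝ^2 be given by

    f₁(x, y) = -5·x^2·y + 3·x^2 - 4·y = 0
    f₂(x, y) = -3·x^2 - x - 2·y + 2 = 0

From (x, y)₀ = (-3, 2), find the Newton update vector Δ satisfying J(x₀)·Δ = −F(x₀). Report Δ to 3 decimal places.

At (-3, 2): F = (-71.000, -26.000).
Jacobian J = [[-10·x·y + 6·x, -5·x^2 - 4], [-6·x - 1, -2]].
At the point, J = [[42.000, -49.000], [17.000, -2.000]] (det J = 749.000).
Solving J·Δ = −F gives Δ = (1.511, -0.154).

(1.511, -0.154)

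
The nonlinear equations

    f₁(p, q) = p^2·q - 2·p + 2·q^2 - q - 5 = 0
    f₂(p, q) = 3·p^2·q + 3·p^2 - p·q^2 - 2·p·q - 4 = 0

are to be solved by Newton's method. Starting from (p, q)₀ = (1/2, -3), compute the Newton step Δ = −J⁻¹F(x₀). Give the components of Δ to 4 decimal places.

At (1/2, -3): F = (14.2500, -7.0000).
Jacobian J = [[2·p·q - 2, p^2 + 4·q - 1], [6·p·q + 6·p - q^2 - 2·q, 3·p^2 - 2·p·q - 2·p]].
At the point, J = [[-5.0000, -12.7500], [-9.0000, 2.7500]] (det J = -128.5000).
Solving J·Δ = −F gives Δ = (-0.3896, 1.2704).

(-0.3896, 1.2704)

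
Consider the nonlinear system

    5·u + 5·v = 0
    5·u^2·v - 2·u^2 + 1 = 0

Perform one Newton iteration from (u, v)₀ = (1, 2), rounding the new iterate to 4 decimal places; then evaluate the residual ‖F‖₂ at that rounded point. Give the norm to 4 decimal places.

22.2348

At (1, 2): F = (15.0000, 9.0000).
Jacobian J = [[5, 5], [10·u·v - 4·u, 5·u^2]].
At the point, J = [[5.0000, 5.0000], [16.0000, 5.0000]] (det J = -55.0000).
Solving J·Δ = −F gives Δ = (0.5455, -3.5455).
Then the next iterate is (u, v)₁ = (1.5455, -1.5455).
Re-evaluating at (1.5455, -1.5455): F = (0.0000, -22.234817), so ‖F‖₂ = 22.2348.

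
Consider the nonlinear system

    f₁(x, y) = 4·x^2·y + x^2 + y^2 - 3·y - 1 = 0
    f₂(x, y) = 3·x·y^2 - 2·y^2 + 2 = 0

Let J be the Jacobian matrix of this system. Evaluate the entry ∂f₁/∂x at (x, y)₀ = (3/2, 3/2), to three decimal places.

∂f₁/∂x = 8·x·y + 2·x.
At (3/2, 3/2) this is 21.000.

21.000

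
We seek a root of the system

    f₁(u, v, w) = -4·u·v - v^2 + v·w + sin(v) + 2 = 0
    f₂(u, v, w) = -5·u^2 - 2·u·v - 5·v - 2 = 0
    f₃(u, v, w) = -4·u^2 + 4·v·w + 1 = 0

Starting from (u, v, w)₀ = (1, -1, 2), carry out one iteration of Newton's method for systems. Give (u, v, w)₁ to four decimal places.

At (1, -1, 2): F = (2.158529, 0.0000, -11.0000).
Jacobian J = [[-4·v, -4·u - 2·v + w + cos(v), v], [-10·u - 2·v, -2·u - 5, 0], [-8·u, 4·w, 4·v]].
At the point, J = [[4.0000, 0.540302, -1.0000], [-8.0000, -7.0000, 0.0000], [-8.0000, 8.0000, -4.0000]] (det J = 214.710326).
Solving J·Δ = −F gives Δ = (-0.6401, 0.7316, -0.0067).
Then the next iterate is (u, v, w)₁ = (0.3599, -0.2684, 1.9933).

(0.3599, -0.2684, 1.9933)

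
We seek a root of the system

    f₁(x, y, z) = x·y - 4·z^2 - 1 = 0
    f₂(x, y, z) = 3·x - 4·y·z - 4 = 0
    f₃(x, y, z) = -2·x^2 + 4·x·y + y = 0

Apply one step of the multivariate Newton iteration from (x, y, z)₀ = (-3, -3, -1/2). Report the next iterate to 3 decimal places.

(-0.917, -1.636, 0.335)

At (-3, -3, -1/2): F = (7.000, -19.000, 15.000).
Jacobian J = [[y, x, -8·z], [3, -4·z, -4·y], [-4·x + 4·y, 4·x + 1, 0]].
At the point, J = [[-3.000, -3.000, 4.000], [3.000, 2.000, 12.000], [0.000, -11.000, 0.000]] (det J = -528.000).
Solving J·Δ = −F gives Δ = (2.083, 1.364, 0.835).
Then the next iterate is (x, y, z)₁ = (-0.917, -1.636, 0.335).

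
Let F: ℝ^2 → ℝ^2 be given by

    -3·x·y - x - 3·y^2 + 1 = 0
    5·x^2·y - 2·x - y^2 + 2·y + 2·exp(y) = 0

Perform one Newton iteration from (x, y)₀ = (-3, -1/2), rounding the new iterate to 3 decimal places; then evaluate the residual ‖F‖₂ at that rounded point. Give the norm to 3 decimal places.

At (-3, -1/2): F = (-1.250, -16.53694).
Jacobian J = [[-3·y - 1, -3·x - 6·y], [10·x·y - 2, 5·x^2 - 2·y + 2·exp(y) + 2]].
At the point, J = [[0.500, 12.000], [13.000, 49.21306]] (det J = -131.39347).
Solving J·Δ = −F gives Δ = (1.042, 0.061).
Then the next iterate is (x, y)₁ = (-1.958, -0.439).
Re-evaluating at (-1.958, -0.439): F = (-0.19885, -4.28047), so ‖F‖₂ = 4.285.

4.285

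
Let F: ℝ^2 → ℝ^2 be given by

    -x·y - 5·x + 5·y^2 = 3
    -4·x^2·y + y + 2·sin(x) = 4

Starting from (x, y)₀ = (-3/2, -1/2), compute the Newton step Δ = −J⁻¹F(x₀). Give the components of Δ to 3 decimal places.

(3.032, -2.470)

At (-3/2, -1/2): F = (5.000, -1.99499).
Jacobian J = [[-y - 5, -x + 10·y], [-8·x·y + 2·cos(x), -4·x^2 + 1]].
At the point, J = [[-4.500, -3.500], [-5.85853, -8.000]] (det J = 15.49516).
Solving J·Δ = −F gives Δ = (3.032, -2.470).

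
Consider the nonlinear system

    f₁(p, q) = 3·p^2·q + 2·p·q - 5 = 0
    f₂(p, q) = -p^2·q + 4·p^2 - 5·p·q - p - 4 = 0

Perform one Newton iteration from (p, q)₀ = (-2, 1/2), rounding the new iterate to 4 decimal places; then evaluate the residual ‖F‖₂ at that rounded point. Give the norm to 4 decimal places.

At (-2, 1/2): F = (-1.0000, 17.0000).
Jacobian J = [[6·p·q + 2·q, 3·p^2 + 2·p], [-2·p·q + 8·p - 5·q - 1, -p^2 - 5·p]].
At the point, J = [[-5.0000, 8.0000], [-17.5000, 6.0000]] (det J = 110.0000).
Solving J·Δ = −F gives Δ = (1.2909, 0.9318).
Then the next iterate is (p, q)₁ = (-0.7091, 1.4318).
Re-evaluating at (-0.7091, 1.4318): F = (-4.870754, 3.076896), so ‖F‖₂ = 5.7612.

5.7612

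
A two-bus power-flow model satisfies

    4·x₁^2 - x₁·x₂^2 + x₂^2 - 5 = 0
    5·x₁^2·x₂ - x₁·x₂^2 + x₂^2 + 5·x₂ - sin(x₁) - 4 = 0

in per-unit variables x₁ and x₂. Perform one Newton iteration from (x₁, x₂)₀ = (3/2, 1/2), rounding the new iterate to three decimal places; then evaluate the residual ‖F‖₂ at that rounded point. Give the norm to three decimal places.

0.650

At (3/2, 1/2): F = (3.875, 3.00251).
Jacobian J = [[8·x₁ - x₂^2, -2·x₁·x₂ + 2·x₂], [10·x₁·x₂ - x₂^2 - cos(x₁), 5·x₁^2 - 2·x₁·x₂ + 2·x₂ + 5]].
At the point, J = [[11.750, -0.500], [7.17926, 15.750]] (det J = 188.65213).
Solving J·Δ = −F gives Δ = (-0.331, -0.040).
Then the next iterate is (x₁, x₂)₁ = (1.169, 0.460).
Re-evaluating at (1.169, 0.460): F = (0.43048, 0.48697), so ‖F‖₂ = 0.650.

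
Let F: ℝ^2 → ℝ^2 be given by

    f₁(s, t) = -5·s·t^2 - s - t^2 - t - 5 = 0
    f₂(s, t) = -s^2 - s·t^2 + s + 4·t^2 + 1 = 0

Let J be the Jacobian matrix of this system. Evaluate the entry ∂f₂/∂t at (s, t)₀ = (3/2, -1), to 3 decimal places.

-5.000

∂f₂/∂t = -2·s·t + 8·t.
At (3/2, -1) this is -5.000.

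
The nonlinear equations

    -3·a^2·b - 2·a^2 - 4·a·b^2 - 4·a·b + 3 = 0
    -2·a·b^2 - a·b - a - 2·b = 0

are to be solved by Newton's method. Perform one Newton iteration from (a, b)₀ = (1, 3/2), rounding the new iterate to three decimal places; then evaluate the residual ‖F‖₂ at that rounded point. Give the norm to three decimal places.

At (1, 3/2): F = (-18.500, -10.000).
Jacobian J = [[-6·a·b - 4·a - 4·b^2 - 4·b, -3·a^2 - 8·a·b - 4·a], [-2·b^2 - b - 1, -4·a·b - a - 2]].
At the point, J = [[-28.000, -19.000], [-7.000, -9.000]] (det J = 119.000).
Solving J·Δ = −F gives Δ = (0.197, -1.265).
Then the next iterate is (a, b)₁ = (1.197, 0.235).
Re-evaluating at (1.197, 0.235): F = (-2.26535, -2.08050), so ‖F‖₂ = 3.076.

3.076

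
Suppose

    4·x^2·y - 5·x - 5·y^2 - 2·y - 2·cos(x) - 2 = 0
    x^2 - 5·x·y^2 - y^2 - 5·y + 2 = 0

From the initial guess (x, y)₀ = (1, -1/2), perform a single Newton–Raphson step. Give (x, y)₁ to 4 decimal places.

At (1, -1/2): F = (-10.330605, 4.0000).
Jacobian J = [[8·x·y + 2·sin(x) - 5, 4·x^2 - 10·y - 2], [2·x - 5·y^2, -10·x·y - 2·y - 5]].
At the point, J = [[-7.317058, 7.0000], [0.7500, 1.0000]] (det J = -12.567058).
Solving J·Δ = −F gives Δ = (-3.0501, -1.7124).
Then the next iterate is (x, y)₁ = (-2.0501, -2.2124).

(-2.0501, -2.2124)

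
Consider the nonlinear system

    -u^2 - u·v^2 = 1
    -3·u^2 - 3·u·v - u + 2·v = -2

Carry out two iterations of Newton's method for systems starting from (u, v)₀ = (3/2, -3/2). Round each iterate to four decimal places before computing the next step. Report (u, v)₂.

(0.5508, 0.3617)

At (3/2, -3/2): F = (-6.6250, -2.5000).
Jacobian J = [[-2·u - v^2, -2·u·v], [-6·u - 3·v - 1, -3·u + 2]].
At the point, J = [[-5.2500, 4.5000], [-5.5000, -2.5000]] (det J = 37.8750).
Solving J·Δ = −F gives Δ = (-0.7343, 0.6155).
Then the next iterate is (u, v)₁ = (0.7657, -0.8845).
Round to (0.7657, -0.8845) and repeat: F = (-2.185334, -0.261805), J = [[-2.313740, 1.354523], [-2.9407, -0.2971]].
Δ = (-0.2149, 1.2462), so (u, v)₂ = (0.5508, 0.3617).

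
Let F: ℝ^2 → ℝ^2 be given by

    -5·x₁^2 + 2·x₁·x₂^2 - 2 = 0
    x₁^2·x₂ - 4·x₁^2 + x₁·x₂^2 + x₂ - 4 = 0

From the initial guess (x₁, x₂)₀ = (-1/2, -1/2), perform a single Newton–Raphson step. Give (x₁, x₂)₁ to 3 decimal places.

(-0.423, 2.577)

At (-1/2, -1/2): F = (-3.500, -5.750).
Jacobian J = [[-10·x₁ + 2·x₂^2, 4·x₁·x₂], [2·x₁·x₂ - 8·x₁ + x₂^2, x₁^2 + 2·x₁·x₂ + 1]].
At the point, J = [[5.500, 1.000], [4.750, 1.750]] (det J = 4.875).
Solving J·Δ = −F gives Δ = (0.077, 3.077).
Then the next iterate is (x₁, x₂)₁ = (-0.423, 2.577).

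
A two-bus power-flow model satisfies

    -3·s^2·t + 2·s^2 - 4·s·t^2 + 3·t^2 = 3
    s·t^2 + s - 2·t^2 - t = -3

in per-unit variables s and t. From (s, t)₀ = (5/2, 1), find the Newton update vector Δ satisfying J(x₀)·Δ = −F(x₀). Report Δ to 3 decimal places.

(-2.500, 0.191)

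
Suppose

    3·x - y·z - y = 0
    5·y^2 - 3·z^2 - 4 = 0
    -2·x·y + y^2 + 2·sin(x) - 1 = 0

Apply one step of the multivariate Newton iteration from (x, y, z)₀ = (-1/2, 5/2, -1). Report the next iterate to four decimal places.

At (-1/2, 5/2, -1): F = (-1.5000, 24.2500, 6.791149).
Jacobian J = [[3, -z - 1, -y], [0, 10·y, -6·z], [-2·y + 2·cos(x), -2·x + 2·y, 0]].
At the point, J = [[3.0000, 0.0000, -2.5000], [0.0000, 25.0000, 6.0000], [-3.244835, 6.0000, 0.0000]] (det J = -310.802180).
Solving J·Δ = −F gives Δ = (0.3690, -0.9323, -0.1572).
Then the next iterate is (x, y, z)₁ = (-0.1310, 1.5677, -1.1572).

(-0.1310, 1.5677, -1.1572)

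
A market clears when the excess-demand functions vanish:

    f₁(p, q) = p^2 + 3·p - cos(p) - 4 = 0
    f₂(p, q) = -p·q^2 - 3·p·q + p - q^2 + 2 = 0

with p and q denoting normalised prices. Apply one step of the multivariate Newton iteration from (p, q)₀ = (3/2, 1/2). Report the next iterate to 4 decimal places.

(1.1171, 0.6303)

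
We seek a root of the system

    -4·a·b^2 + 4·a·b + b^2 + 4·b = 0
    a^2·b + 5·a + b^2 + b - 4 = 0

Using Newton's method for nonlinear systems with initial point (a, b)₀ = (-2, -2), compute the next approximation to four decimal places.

At (-2, -2): F = (44.0000, -20.0000).
Jacobian J = [[-4·b^2 + 4·b, -8·a·b + 4·a + 2·b + 4], [2·a·b + 5, a^2 + 2·b + 1]].
At the point, J = [[-24.0000, -40.0000], [13.0000, 1.0000]] (det J = 496.0000).
Solving J·Δ = −F gives Δ = (1.5242, 0.1855).
Then the next iterate is (a, b)₁ = (-0.4758, -1.8145).

(-0.4758, -1.8145)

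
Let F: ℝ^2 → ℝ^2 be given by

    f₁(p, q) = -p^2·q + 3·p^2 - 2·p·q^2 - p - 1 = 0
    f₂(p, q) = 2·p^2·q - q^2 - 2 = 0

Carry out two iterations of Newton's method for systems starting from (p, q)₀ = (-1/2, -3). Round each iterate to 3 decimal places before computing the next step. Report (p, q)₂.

(-0.890, 0.637)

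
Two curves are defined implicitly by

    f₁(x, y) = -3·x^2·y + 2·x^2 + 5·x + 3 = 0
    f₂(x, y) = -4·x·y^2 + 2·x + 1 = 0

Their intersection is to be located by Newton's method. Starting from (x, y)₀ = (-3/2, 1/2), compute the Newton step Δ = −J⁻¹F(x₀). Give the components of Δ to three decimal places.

(0.851, -0.059)

At (-3/2, 1/2): F = (-3.375, -0.500).
Jacobian J = [[-6·x·y + 4·x + 5, -3·x^2], [-4·y^2 + 2, -8·x·y]].
At the point, J = [[3.500, -6.750], [1.000, 6.000]] (det J = 27.750).
Solving J·Δ = −F gives Δ = (0.851, -0.059).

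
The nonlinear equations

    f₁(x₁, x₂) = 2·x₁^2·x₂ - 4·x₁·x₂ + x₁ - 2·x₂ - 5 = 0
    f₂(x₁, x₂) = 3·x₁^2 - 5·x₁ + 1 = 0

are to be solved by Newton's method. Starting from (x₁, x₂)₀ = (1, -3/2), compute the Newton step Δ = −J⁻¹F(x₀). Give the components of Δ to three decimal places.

At (1, -3/2): F = (2.000, -1.000).
Jacobian J = [[4·x₁·x₂ - 4·x₂ + 1, 2·x₁^2 - 4·x₁ - 2], [6·x₁ - 5, 0]].
At the point, J = [[1.000, -4.000], [1.000, 0.000]] (det J = 4.000).
Solving J·Δ = −F gives Δ = (1.000, 0.750).

(1.000, 0.750)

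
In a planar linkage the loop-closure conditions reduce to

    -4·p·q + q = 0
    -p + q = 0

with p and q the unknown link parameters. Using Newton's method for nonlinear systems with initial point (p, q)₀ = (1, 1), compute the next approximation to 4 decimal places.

(0.5714, 0.5714)

At (1, 1): F = (-3.0000, 0.0000).
Jacobian J = [[-4·q, -4·p + 1], [-1, 1]].
At the point, J = [[-4.0000, -3.0000], [-1.0000, 1.0000]] (det J = -7.0000).
Solving J·Δ = −F gives Δ = (-0.4286, -0.4286).
Then the next iterate is (p, q)₁ = (0.5714, 0.5714).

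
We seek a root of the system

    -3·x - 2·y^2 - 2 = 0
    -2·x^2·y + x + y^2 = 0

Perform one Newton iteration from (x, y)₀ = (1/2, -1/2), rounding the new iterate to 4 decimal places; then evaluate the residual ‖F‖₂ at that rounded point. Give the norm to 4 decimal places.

At (1/2, -1/2): F = (-4.0000, 1.0000).
Jacobian J = [[-3, -4·y], [-4·x·y + 1, -2·x^2 + 2·y]].
At the point, J = [[-3.0000, 2.0000], [2.0000, -1.5000]] (det J = 0.5000).
Solving J·Δ = −F gives Δ = (-8.0000, -10.0000).
Then the next iterate is (x, y)₁ = (-7.5000, -10.5000).
Re-evaluating at (-7.5000, -10.5000): F = (-200.0000, 1284.0000), so ‖F‖₂ = 1299.4830.

1299.4830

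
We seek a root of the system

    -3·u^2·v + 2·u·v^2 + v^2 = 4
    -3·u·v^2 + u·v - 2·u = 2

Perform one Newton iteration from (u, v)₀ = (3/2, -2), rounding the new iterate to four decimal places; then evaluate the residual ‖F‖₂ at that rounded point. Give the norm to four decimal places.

7.0311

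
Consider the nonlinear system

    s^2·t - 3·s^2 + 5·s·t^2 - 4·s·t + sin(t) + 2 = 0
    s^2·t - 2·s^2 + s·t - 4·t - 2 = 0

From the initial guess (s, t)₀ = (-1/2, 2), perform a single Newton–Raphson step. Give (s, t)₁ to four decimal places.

(-2.4433, -1.5027)

At (-1/2, 2): F = (-3.340703, -11.0000).
Jacobian J = [[2·s·t - 6·s + 5·t^2 - 4·t, s^2 + 10·s·t - 4·s + cos(t)], [2·s·t - 4·s + t, s^2 + s - 4]].
At the point, J = [[13.0000, -8.166147], [2.0000, -4.2500]] (det J = -38.917706).
Solving J·Δ = −F gives Δ = (-1.9433, -3.5027).
Then the next iterate is (s, t)₁ = (-2.4433, -1.5027).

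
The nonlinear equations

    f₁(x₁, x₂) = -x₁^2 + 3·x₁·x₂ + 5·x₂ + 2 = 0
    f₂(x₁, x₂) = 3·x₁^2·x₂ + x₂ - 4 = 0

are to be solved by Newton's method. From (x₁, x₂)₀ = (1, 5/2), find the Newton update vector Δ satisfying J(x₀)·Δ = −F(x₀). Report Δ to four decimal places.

(0.3673, -2.8776)

At (1, 5/2): F = (21.0000, 6.0000).
Jacobian J = [[-2·x₁ + 3·x₂, 3·x₁ + 5], [6·x₁·x₂, 3·x₁^2 + 1]].
At the point, J = [[5.5000, 8.0000], [15.0000, 4.0000]] (det J = -98.0000).
Solving J·Δ = −F gives Δ = (0.3673, -2.8776).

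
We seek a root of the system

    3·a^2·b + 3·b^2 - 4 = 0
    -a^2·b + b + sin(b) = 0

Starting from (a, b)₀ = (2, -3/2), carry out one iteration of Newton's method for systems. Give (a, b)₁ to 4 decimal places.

At (2, -3/2): F = (-15.2500, 3.502505).
Jacobian J = [[6·a·b, 3·a^2 + 6·b], [-2·a·b, -a^2 + cos(b) + 1]].
At the point, J = [[-18.0000, 3.0000], [6.0000, -2.929263]] (det J = 34.726730).
Solving J·Δ = −F gives Δ = (-0.9838, -0.8194).
Then the next iterate is (a, b)₁ = (1.0162, -2.3194).

(1.0162, -2.3194)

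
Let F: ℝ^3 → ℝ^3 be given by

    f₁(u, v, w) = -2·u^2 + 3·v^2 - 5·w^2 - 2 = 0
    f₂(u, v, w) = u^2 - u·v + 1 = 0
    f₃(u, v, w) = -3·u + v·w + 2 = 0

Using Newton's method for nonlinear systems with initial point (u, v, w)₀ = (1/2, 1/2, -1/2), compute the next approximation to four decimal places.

At (1/2, 1/2, -1/2): F = (-3.0000, 1.0000, 0.2500).
Jacobian J = [[-4·u, 6·v, -10·w], [2·u - v, -u, 0], [-3, w, v]].
At the point, J = [[-2.0000, 3.0000, 5.0000], [0.5000, -0.5000, 0.0000], [-3.0000, -0.5000, 0.5000]] (det J = -9.0000).
Solving J·Δ = −F gives Δ = (-0.2917, 1.7083, -0.5417).
Then the next iterate is (u, v, w)₁ = (0.2083, 2.2083, -1.0417).

(0.2083, 2.2083, -1.0417)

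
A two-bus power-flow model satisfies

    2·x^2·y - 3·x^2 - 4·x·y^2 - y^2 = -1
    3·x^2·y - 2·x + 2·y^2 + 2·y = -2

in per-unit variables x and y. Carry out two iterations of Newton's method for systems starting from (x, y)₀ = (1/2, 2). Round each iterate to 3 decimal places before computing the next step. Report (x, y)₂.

At (1/2, 2): F = (-10.750, 14.500).
Jacobian J = [[4·x·y - 6·x - 4·y^2, 2·x^2 - 8·x·y - 2·y], [6·x·y - 2, 3·x^2 + 4·y + 2]].
At the point, J = [[-15.000, -11.500], [4.000, 10.750]] (det J = -115.250).
Solving J·Δ = −F gives Δ = (0.444, -1.514).
Then the next iterate is (x, y)₁ = (0.944, 0.486).
Round to (0.944, 0.486) and repeat: F = (-1.93530, 2.85567), J = [[-4.77365, -2.860], [0.75270, 6.61741]].
Δ = (-0.158, -0.414), so (x, y)₂ = (0.786, 0.072).

(0.786, 0.072)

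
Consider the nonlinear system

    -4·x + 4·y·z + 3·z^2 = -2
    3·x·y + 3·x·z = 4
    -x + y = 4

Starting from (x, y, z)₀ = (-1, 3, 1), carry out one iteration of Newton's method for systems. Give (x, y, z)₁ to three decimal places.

(0.389, 4.389, -0.167)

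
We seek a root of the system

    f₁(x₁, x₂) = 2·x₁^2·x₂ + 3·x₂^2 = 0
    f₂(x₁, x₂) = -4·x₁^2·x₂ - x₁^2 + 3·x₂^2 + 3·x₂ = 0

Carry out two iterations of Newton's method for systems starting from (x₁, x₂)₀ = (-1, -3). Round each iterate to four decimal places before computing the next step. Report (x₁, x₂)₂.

(-0.8352, -0.9216)

At (-1, -3): F = (21.0000, 29.0000).
Jacobian J = [[4·x₁·x₂, 2·x₁^2 + 6·x₂], [-8·x₁·x₂ - 2·x₁, -4·x₁^2 + 6·x₂ + 3]].
At the point, J = [[12.0000, -16.0000], [-22.0000, -19.0000]] (det J = -580.0000).
Solving J·Δ = −F gives Δ = (0.1121, 1.3966).
Then the next iterate is (x₁, x₂)₁ = (-0.8879, -1.6034).
Round to (-0.8879, -1.6034) and repeat: F = (5.184541, 7.170375), J = [[5.694635, -8.043667], [-9.613471, -9.773866]].
Δ = (0.0527, 0.6818), so (x₁, x₂)₂ = (-0.8352, -0.9216).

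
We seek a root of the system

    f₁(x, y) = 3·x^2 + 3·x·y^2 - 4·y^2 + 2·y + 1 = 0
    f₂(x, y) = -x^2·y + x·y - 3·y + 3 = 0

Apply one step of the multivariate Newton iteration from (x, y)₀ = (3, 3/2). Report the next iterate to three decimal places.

(0.882, 2.098)

At (3, 3/2): F = (42.250, -10.500).
Jacobian J = [[6·x + 3·y^2, 6·x·y - 8·y + 2], [-2·x·y + y, -x^2 + x - 3]].
At the point, J = [[24.750, 17.000], [-7.500, -9.000]] (det J = -95.250).
Solving J·Δ = −F gives Δ = (-2.118, 0.598).
Then the next iterate is (x, y)₁ = (0.882, 2.098).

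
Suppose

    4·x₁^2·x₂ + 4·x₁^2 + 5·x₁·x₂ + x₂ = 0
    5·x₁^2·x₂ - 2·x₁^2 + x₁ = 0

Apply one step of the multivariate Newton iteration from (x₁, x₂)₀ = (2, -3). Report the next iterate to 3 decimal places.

At (2, -3): F = (-65.000, -66.000).
Jacobian J = [[8·x₁·x₂ + 8·x₁ + 5·x₂, 4·x₁^2 + 5·x₁ + 1], [10·x₁·x₂ - 4·x₁ + 1, 5·x₁^2]].
At the point, J = [[-47.000, 27.000], [-67.000, 20.000]] (det J = 869.000).
Solving J·Δ = −F gives Δ = (-0.555, 1.442).
Then the next iterate is (x₁, x₂)₁ = (1.445, -1.558).

(1.445, -1.558)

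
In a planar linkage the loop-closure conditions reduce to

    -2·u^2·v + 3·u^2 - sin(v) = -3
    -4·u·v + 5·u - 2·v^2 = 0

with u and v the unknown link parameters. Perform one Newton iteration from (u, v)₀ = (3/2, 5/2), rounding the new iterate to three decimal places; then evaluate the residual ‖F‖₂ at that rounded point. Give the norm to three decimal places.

5.587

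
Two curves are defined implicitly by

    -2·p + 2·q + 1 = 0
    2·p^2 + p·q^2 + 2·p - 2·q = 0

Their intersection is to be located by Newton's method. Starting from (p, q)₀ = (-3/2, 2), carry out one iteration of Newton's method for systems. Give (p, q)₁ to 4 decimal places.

(1.4375, 0.9375)

At (-3/2, 2): F = (8.0000, -8.5000).
Jacobian J = [[-2, 2], [4·p + q^2 + 2, 2·p·q - 2]].
At the point, J = [[-2.0000, 2.0000], [0.0000, -8.0000]] (det J = 16.0000).
Solving J·Δ = −F gives Δ = (2.9375, -1.0625).
Then the next iterate is (p, q)₁ = (1.4375, 0.9375).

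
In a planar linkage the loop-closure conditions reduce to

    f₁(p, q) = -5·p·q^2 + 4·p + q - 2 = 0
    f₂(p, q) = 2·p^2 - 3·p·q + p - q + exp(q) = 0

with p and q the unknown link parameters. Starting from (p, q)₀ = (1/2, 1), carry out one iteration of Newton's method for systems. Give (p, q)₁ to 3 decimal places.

(21.325, -4.581)

At (1/2, 1): F = (-1.500, 1.21828).
Jacobian J = [[-5·q^2 + 4, -10·p·q + 1], [4·p - 3·q + 1, -3·p + exp(q) - 1]].
At the point, J = [[-1.000, -4.000], [0.000, 0.21828]] (det J = -0.21828).
Solving J·Δ = −F gives Δ = (20.825, -5.581).
Then the next iterate is (p, q)₁ = (21.325, -4.581).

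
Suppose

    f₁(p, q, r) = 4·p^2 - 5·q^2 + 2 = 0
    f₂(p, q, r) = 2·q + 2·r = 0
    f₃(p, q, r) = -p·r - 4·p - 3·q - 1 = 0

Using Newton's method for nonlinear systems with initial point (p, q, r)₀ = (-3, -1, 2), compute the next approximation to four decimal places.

(-1.1961, 0.0294, -0.0294)

At (-3, -1, 2): F = (33.0000, 2.0000, 20.0000).
Jacobian J = [[8·p, -10·q, 0], [0, 2, 2], [-r - 4, -3, -p]].
At the point, J = [[-24.0000, 10.0000, 0.0000], [0.0000, 2.0000, 2.0000], [-6.0000, -3.0000, 3.0000]] (det J = -408.0000).
Solving J·Δ = −F gives Δ = (1.8039, 1.0294, -2.0294).
Then the next iterate is (p, q, r)₁ = (-1.1961, 0.0294, -0.0294).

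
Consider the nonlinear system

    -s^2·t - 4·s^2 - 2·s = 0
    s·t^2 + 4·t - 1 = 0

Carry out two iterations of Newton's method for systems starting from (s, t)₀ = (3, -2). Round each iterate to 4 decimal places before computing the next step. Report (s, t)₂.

At (3, -2): F = (-24.0000, 3.0000).
Jacobian J = [[-2·s·t - 8·s - 2, -s^2], [t^2, 2·s·t + 4]].
At the point, J = [[-14.0000, -9.0000], [4.0000, -8.0000]] (det J = 148.0000).
Solving J·Δ = −F gives Δ = (-1.4797, -0.3649).
Then the next iterate is (s, t)₁ = (1.5203, -2.3649).
Round to (1.5203, -2.3649) and repeat: F = (-6.819826, -1.956939), J = [[-6.971685, -2.311312], [5.592752, -3.190715]].
Δ = (-0.4901, -1.4724), so (s, t)₂ = (1.0302, -3.8373).

(1.0302, -3.8373)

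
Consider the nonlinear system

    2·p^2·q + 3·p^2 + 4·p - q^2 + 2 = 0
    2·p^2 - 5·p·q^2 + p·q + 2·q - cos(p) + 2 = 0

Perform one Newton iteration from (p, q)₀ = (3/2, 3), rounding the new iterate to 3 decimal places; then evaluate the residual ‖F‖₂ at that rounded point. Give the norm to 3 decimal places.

At (3/2, 3): F = (19.250, -50.57074).
Jacobian J = [[4·p·q + 6·p + 4, 2·p^2 - 2·q], [4·p - 5·q^2 + q + sin(p), -10·p·q + p + 2]].
At the point, J = [[31.000, -1.500], [-35.00251, -41.500]] (det J = -1339.00376).
Solving J·Δ = −F gives Δ = (-0.653, -0.668).
Then the next iterate is (p, q)₁ = (0.847, 2.332).
Re-evaluating at (0.847, 2.332): F = (5.44800, -13.61909), so ‖F‖₂ = 14.668.

14.668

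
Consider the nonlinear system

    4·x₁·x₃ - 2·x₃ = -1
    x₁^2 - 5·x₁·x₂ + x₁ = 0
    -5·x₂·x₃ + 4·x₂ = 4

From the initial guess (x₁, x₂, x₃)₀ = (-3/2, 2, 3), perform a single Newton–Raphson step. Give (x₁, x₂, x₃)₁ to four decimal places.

At (-3/2, 2, 3): F = (-23.0000, 15.7500, -26.0000).
Jacobian J = [[4·x₃, 0, 4·x₁ - 2], [2·x₁ - 5·x₂ + 1, -5·x₁, 0], [0, -5·x₃ + 4, -5·x₂]].
At the point, J = [[12.0000, 0.0000, -8.0000], [-12.0000, 7.5000, 0.0000], [0.0000, -11.0000, -10.0000]] (det J = -1956.0000).
Solving J·Δ = −F gives Δ = (0.7929, -0.8313, -1.6856).
Then the next iterate is (x₁, x₂, x₃)₁ = (-0.7071, 1.1687, 1.3144).

(-0.7071, 1.1687, 1.3144)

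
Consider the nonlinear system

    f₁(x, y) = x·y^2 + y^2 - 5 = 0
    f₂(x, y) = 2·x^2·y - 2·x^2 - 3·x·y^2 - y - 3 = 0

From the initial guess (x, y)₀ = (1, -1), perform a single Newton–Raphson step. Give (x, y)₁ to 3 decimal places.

(-0.541, -2.135)

At (1, -1): F = (-3.000, -9.000).
Jacobian J = [[y^2, 2·x·y + 2·y], [4·x·y - 4·x - 3·y^2, 2·x^2 - 6·x·y - 1]].
At the point, J = [[1.000, -4.000], [-11.000, 7.000]] (det J = -37.000).
Solving J·Δ = −F gives Δ = (-1.541, -1.135).
Then the next iterate is (x, y)₁ = (-0.541, -2.135).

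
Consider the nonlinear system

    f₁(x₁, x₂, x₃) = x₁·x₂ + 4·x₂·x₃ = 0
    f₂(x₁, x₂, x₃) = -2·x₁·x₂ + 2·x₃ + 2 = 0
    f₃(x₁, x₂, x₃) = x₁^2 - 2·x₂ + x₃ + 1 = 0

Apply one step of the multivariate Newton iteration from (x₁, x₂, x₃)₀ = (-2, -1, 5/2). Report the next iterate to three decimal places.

At (-2, -1, 5/2): F = (-8.000, 3.000, 9.500).
Jacobian J = [[x₂, x₁ + 4·x₃, 4·x₂], [-2·x₂, -2·x₁, 2], [2·x₁, -2, 1]].
At the point, J = [[-1.000, 8.000, -4.000], [2.000, 4.000, 2.000], [-4.000, -2.000, 1.000]] (det J = -136.000).
Solving J·Δ = −F gives Δ = (1.765, -0.206, -2.853).
Then the next iterate is (x₁, x₂, x₃)₁ = (-0.235, -1.206, -0.353).

(-0.235, -1.206, -0.353)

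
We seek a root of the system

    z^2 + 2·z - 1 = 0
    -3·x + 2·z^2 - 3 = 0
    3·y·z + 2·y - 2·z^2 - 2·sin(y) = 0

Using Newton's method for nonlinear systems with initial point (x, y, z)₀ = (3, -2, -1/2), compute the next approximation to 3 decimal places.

(-2.000, 3.015, 1.250)

At (3, -2, -1/2): F = (-1.750, -11.500, 0.31859).
Jacobian J = [[0, 0, 2·z + 2], [-3, 0, 4·z], [0, 3·z - 2·cos(y) + 2, 3·y - 4·z]].
At the point, J = [[0.000, 0.000, 1.000], [-3.000, 0.000, -2.000], [0.000, 1.33229, -4.000]] (det J = -3.99688).
Solving J·Δ = −F gives Δ = (-5.000, 5.015, 1.750).
Then the next iterate is (x, y, z)₁ = (-2.000, 3.015, 1.250).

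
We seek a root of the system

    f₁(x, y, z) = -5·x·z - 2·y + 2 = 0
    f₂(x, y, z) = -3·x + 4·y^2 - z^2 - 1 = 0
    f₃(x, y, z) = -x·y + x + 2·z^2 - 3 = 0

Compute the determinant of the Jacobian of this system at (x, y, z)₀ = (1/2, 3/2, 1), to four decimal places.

-279.7500

J = [[-5·z, -2, -5·x], [-3, 8·y, -2·z], [-y + 1, -x, 4·z]].
At the point, J = [[-5.0000, -2.0000, -2.5000], [-3.0000, 12.0000, -2.0000], [-0.5000, -0.5000, 4.0000]].
det J = -279.7500.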